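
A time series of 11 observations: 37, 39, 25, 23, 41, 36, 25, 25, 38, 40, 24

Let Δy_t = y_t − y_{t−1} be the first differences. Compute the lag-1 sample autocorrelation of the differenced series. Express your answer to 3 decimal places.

-0.071

First differences Δy: 2, -14, -2, 18, -5, -11, 0, 13, 2, -16
Mean of differences = -1.3000
Numerator Σ(Δy_t−Δȳ)(Δy_{t+1}−Δȳ) = -77.3900
Denominator Σ(Δy_t−Δȳ)² = 1086.1000
r_1(Δy) = -77.3900 / 1086.1000 = -0.071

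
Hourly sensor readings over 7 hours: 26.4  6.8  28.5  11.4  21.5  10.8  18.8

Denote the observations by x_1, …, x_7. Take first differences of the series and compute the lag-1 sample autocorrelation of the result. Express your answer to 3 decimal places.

-0.817

First differences Δx: -19.6, 21.7, -17.1, 10.1, -10.7, 8.0
Mean of differences = -1.2667
Numerator Σ(Δx_t−Δx̄)(Δx_{t+1}−Δx̄) = -1159.3078
Denominator Σ(Δx_t−Δx̄)² = 1418.3333
r_1(Δx) = -1159.3078 / 1418.3333 = -0.817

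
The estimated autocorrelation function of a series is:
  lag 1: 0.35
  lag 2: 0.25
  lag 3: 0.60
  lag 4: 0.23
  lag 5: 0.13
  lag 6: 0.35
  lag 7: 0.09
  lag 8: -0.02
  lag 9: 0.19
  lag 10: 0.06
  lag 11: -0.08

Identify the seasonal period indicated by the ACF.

The largest autocorrelation is r_3 = 0.60; the remaining lags stay at or below 0.35. The elevated value at lag 1 (0.35), dropping to 0.25 at lag 2, reflects decaying short-term dependence rather than seasonality.
The dominant spike at lag 3 indicates a seasonal period of 3.

3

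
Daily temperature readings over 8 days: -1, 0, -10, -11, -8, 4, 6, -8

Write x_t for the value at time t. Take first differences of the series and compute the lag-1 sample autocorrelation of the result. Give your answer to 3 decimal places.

First differences Δx: 1, -10, -1, 3, 12, 2, -14
Mean of differences = -1.0000
Numerator Σ(Δx_t−Δx̄)(Δx_{t+1}−Δx̄) = 34.0000
Denominator Σ(Δx_t−Δx̄)² = 448.0000
r_1(Δx) = 34.0000 / 448.0000 = 0.076

0.076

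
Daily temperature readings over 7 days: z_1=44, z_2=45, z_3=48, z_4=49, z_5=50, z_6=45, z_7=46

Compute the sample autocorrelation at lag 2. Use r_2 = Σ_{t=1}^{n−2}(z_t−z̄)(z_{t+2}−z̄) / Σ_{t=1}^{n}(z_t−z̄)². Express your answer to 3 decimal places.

Mean z̄ = (44 + 45 + 48 + 49 + 50 + 45 + 46)/7 = 46.7143
Deviations from mean: -2.7143, -1.7143, 1.2857, 2.2857, 3.2857, -1.7143, -0.7143
Σ(z_t−z̄)(z_{t+2}−z̄) = (-3.4898) + (-3.9184) + (4.2245) + (-3.9184) + (-2.3469) = -9.4490
Denominator Σ(z_t−z̄)² = 31.4286
r_2 = -9.4490 / 31.4286 = -0.301

-0.301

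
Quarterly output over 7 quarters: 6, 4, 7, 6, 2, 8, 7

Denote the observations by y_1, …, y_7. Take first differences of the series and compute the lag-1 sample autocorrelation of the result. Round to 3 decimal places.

First differences Δy: -2, 3, -1, -4, 6, -1
Mean of differences = 0.1667
Numerator Σ(Δy_t−Δȳ)(Δy_{t+1}−Δȳ) = -35.6944
Denominator Σ(Δy_t−Δȳ)² = 66.8333
r_1(Δy) = -35.6944 / 66.8333 = -0.534

-0.534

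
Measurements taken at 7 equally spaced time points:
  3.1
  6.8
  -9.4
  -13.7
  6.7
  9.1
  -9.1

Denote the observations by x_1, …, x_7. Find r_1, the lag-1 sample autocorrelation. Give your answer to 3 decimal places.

Mean x̄ = (3.1 + 6.8 − 9.4 − 13.7 + 6.7 + 9.1 − 9.1)/7 = -0.9286
Deviations from mean: 4.0286, 7.7286, -8.4714, -12.7714, 7.6286, 10.0286, -8.1714
Numerator Σ_{t=1}^{6}(x_t−x̄)(x_{t+1}−x̄) = -29.0165
Denominator Σ(x_t−x̄)² = 536.3743
r_1 = -29.0165 / 536.3743 = -0.054

-0.054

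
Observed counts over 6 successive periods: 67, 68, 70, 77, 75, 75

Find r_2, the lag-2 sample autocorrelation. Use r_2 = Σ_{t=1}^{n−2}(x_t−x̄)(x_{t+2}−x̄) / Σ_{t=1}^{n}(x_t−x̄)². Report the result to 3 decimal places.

Mean x̄ = (67 + 68 + 70 + 77 + 75 + 75)/6 = 72.0000
Deviations from mean: -5.0000, -4.0000, -2.0000, 5.0000, 3.0000, 3.0000
Σ(x_t−x̄)(x_{t+2}−x̄) = (10.0000) + (-20.0000) + (-6.0000) + (15.0000) = -1.0000
Denominator Σ(x_t−x̄)² = 88.0000
r_2 = -1.0000 / 88.0000 = -0.011

-0.011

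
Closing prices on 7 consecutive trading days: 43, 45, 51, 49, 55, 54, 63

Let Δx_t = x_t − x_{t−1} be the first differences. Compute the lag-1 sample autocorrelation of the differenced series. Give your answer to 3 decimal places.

-0.714

First differences Δx: 2, 6, -2, 6, -1, 9
Mean of differences = 3.3333
Numerator Σ(Δx_t−Δx̄)(Δx_{t+1}−Δx̄) = -68.1111
Denominator Σ(Δx_t−Δx̄)² = 95.3333
r_1(Δx) = -68.1111 / 95.3333 = -0.714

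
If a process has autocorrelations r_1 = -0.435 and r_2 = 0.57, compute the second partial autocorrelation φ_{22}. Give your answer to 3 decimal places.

φ_{22} = (r_2 − r_1²) / (1 − r_1²)
r_1² = (-0.435)² = 0.189225
Numerator = 0.57 − 0.1892 = 0.3808; denominator = 1 − 0.1892 = 0.8108
φ_{22} = 0.3808 / 0.8108 = 0.470

0.470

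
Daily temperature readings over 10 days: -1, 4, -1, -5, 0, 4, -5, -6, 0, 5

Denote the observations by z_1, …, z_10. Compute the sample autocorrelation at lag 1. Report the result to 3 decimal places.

Mean z̄ = (-1 + 4 − 1 − 5 + 0 + 4 − 5 − 6 + 0 + 5)/10 = -0.5000
Numerator Σ_{t=1}^{9}(z_t−z̄)(z_{t+1}−z̄) = 2.2500
Denominator Σ(z_t−z̄)² = 142.5000
r_1 = 2.2500 / 142.5000 = 0.016

0.016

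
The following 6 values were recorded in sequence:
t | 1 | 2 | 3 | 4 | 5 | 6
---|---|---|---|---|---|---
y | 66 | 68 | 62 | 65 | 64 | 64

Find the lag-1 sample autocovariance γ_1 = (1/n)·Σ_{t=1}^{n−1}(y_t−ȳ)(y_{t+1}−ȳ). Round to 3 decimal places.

-0.866

Mean ȳ = (66 + 68 + 62 + 65 + 64 + 64)/6 = 64.8333
Σ_{t=1}^{5}(y_t−ȳ)(y_{t+1}−ȳ) = -5.1944
γ_1 = -5.1944 / 6 = -0.866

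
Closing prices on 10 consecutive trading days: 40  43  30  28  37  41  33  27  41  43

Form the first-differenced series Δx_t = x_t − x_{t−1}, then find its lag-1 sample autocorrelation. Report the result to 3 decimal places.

First differences Δx: 3, -13, -2, 9, 4, -8, -6, 14, 2
Mean of differences = 0.3333
Numerator Σ(Δx_t−Δx̄)(Δx_{t+1}−Δx̄) = -34.4444
Denominator Σ(Δx_t−Δx̄)² = 578.0000
r_1(Δx) = -34.4444 / 578.0000 = -0.060

-0.060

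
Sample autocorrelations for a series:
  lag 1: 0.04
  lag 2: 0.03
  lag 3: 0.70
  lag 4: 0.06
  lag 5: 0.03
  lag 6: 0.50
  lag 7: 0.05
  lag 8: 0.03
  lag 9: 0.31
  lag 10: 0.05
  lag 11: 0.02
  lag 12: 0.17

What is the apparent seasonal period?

The largest autocorrelation is r_3 = 0.70, with weaker echoes at lags 6 (0.50), 9 (0.31) and 12 (0.17); the remaining lags stay at or below 0.06.
The dominant spike at lag 3 indicates a seasonal period of 3.

3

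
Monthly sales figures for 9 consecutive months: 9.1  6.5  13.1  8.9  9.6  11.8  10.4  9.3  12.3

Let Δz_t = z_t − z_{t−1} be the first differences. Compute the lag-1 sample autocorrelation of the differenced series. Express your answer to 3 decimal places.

First differences Δz: -2.6, 6.6, -4.2, 0.7, 2.2, -1.4, -1.1, 3.0
Mean of differences = 0.4000
Numerator Σ(Δz_t−Δz̄)(Δz_{t+1}−Δz̄) = -52.4000
Denominator Σ(Δz_t−Δz̄)² = 84.1800
r_1(Δz) = -52.4000 / 84.1800 = -0.622

-0.622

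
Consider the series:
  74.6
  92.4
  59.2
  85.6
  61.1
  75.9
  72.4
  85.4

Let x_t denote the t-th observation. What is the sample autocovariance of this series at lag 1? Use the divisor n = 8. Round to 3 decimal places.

Mean x̄ = (74.6 + 92.4 + 59.2 + 85.6 + 61.1 + 75.9 + 72.4 + 85.4)/8 = 75.8250
Deviations: -1.2250, 16.5750, -16.6250, 9.7750, -14.7250, 0.0750, -3.4250, 9.5750
Σ_{t=1}^{7}(x_t−x̄)(x_{t+1}−x̄) = -636.4656
γ_1 = -636.4656 / 8 = -79.558

-79.558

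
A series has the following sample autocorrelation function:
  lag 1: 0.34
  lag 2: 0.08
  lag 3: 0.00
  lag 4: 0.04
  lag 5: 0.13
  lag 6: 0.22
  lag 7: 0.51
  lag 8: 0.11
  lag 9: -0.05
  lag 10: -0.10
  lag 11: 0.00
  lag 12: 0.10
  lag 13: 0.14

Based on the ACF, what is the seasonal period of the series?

7

The largest autocorrelation is r_7 = 0.51; the remaining lags stay at or below 0.34. The elevated value at lag 1 (0.34), dropping to 0.08 at lag 2, reflects decaying short-term dependence rather than seasonality.
The dominant spike at lag 7 indicates a seasonal period of 7.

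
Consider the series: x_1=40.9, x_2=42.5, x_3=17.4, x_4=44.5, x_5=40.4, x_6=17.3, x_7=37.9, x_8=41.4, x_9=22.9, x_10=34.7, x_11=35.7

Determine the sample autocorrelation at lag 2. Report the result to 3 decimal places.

-0.450

Mean x̄ = (40.9 + 42.5 + 17.4 + 44.5 + 40.4 + 17.3 + 37.9 + 41.4 + 22.9 + 34.7 + 35.7)/11 = 34.1455
Numerator Σ_{t=1}^{9}(x_t−x̄)(x_{t+2}−x̄) = -460.1660
Denominator Σ(x_t−x̄)² = 1021.8473
r_2 = -460.1660 / 1021.8473 = -0.450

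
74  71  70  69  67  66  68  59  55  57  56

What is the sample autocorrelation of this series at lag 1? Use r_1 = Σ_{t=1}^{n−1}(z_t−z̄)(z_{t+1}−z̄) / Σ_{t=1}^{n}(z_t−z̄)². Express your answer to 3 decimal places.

0.686

Mean z̄ = (74 + 71 + 70 + 69 + 67 + 66 + 68 + 59 + 55 + 57 + 56)/11 = 64.7273
Numerator Σ_{t=1}^{10}(z_t−z̄)(z_{t+1}−z̄) = 310.1074
Denominator Σ(z_t−z̄)² = 452.1818
r_1 = 310.1074 / 452.1818 = 0.686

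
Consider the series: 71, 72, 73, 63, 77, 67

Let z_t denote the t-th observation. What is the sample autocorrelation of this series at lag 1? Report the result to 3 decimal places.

-0.718

Mean z̄ = (71 + 72 + 73 + 63 + 77 + 67)/6 = 70.5000
Deviations from mean: 0.5000, 1.5000, 2.5000, -7.5000, 6.5000, -3.5000
Numerator Σ_{t=1}^{5}(z_t−z̄)(z_{t+1}−z̄) = -85.7500
Denominator Σ(z_t−z̄)² = 119.5000
r_1 = -85.7500 / 119.5000 = -0.718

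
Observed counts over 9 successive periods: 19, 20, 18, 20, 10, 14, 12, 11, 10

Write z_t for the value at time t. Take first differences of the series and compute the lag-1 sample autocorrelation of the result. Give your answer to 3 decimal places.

First differences Δz: 1, -2, 2, -10, 4, -2, -1, -1
Mean of differences = -1.1250
Numerator Σ(Δz_t−Δz̄)(Δz_{t+1}−Δz̄) = -82.3906
Denominator Σ(Δz_t−Δz̄)² = 120.8750
r_1(Δz) = -82.3906 / 120.8750 = -0.682

-0.682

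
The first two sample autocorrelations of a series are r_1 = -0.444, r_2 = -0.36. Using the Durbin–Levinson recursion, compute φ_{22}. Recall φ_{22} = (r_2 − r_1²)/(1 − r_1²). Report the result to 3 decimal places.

-0.694

φ_{22} = (r_2 − r_1²) / (1 − r_1²)
r_1² = (-0.444)² = 0.197136
Numerator = -0.36 − 0.1971 = -0.5571; denominator = 1 − 0.1971 = 0.8029
φ_{22} = -0.5571 / 0.8029 = -0.694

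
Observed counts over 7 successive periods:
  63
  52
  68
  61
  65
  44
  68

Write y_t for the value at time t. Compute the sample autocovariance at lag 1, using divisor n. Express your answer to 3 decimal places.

Mean ȳ = (63 + 52 + 68 + 61 + 65 + 44 + 68)/7 = 60.1429
Σ_{t=1}^{6}(y_t−ȳ)(y_{t+1}−ȳ) = -281.5918
γ_1 = -281.5918 / 7 = -40.227

-40.227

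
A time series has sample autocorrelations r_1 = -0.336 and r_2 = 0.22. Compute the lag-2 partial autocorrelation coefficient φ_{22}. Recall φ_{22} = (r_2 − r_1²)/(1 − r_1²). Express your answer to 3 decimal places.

φ_{22} = (r_2 − r_1²) / (1 − r_1²)
r_1² = (-0.336)² = 0.112896
Numerator = 0.22 − 0.1129 = 0.1071; denominator = 1 − 0.1129 = 0.8871
φ_{22} = 0.1071 / 0.8871 = 0.121

0.121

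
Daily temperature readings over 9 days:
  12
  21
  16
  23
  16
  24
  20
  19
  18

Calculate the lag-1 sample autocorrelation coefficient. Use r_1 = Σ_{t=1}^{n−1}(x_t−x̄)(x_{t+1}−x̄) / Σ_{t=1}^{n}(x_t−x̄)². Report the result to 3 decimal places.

-0.464

Mean x̄ = (12 + 21 + 16 + 23 + 16 + 24 + 20 + 19 + 18)/9 = 18.7778
Numerator Σ_{t=1}^{8}(x_t−x̄)(x_{t+1}−x̄) = -52.7160
Denominator Σ(x_t−x̄)² = 113.5556
r_1 = -52.7160 / 113.5556 = -0.464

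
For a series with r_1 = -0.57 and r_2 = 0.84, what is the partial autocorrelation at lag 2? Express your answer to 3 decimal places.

φ_{22} = (r_2 − r_1²) / (1 − r_1²)
r_1² = (-0.57)² = 0.3249
Numerator = 0.84 − 0.3249 = 0.5151; denominator = 1 − 0.3249 = 0.6751
φ_{22} = 0.5151 / 0.6751 = 0.763

0.763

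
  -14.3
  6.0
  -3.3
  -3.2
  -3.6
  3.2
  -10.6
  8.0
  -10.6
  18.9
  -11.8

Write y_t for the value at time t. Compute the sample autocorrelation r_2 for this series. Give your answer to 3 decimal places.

0.423

Mean ȳ = (-14.3 + 6.0 − 3.3 − 3.2 − 3.6 + 3.2 − 10.6 + 8.0 − 10.6 + 18.9 − 11.8)/11 = -1.9364
Numerator Σ_{t=1}^{9}(y_t−ȳ)(y_{t+2}−ȳ) = 435.6101
Denominator Σ(y_t−ȳ)² = 1028.7455
r_2 = 435.6101 / 1028.7455 = 0.423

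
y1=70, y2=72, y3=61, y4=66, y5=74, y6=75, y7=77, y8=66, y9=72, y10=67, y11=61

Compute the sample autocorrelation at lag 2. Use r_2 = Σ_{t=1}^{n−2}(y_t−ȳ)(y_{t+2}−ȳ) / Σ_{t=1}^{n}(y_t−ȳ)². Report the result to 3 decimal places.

-0.165

Mean ȳ = (70 + 72 + 61 + 66 + 74 + 75 + 77 + 66 + 72 + 67 + 61)/11 = 69.1818
Numerator Σ_{t=1}^{9}(y_t−ȳ)(y_{t+2}−ȳ) = -48.5207
Denominator Σ(y_t−ȳ)² = 293.6364
r_2 = -48.5207 / 293.6364 = -0.165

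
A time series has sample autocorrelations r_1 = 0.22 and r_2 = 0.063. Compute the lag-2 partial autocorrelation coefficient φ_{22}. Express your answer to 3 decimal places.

φ_{22} = (r_2 − r_1²) / (1 − r_1²)
r_1² = (0.22)² = 0.0484
Numerator = 0.063 − 0.0484 = 0.0146; denominator = 1 − 0.0484 = 0.9516
φ_{22} = 0.0146 / 0.9516 = 0.015

0.015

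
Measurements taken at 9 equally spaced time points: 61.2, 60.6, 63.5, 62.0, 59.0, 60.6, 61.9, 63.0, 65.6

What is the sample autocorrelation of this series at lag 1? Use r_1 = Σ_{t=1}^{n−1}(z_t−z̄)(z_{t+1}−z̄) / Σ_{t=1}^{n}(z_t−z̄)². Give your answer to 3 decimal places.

0.223

Mean z̄ = (61.2 + 60.6 + 63.5 + 62.0 + 59.0 + 60.6 + 61.9 + 63.0 + 65.6)/9 = 61.9333
Numerator Σ_{t=1}^{8}(z_t−z̄)(z_{t+1}−z̄) = 6.6289
Denominator Σ(z_t−z̄)² = 29.7400
r_1 = 6.6289 / 29.7400 = 0.223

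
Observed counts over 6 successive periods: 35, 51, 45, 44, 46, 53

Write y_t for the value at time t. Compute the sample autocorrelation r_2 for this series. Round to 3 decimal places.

-0.071

Mean ȳ = (35 + 51 + 45 + 44 + 46 + 53)/6 = 45.6667
Deviations from mean: -10.6667, 5.3333, -0.6667, -1.6667, 0.3333, 7.3333
Numerator Σ_{t=1}^{4}(y_t−ȳ)(y_{t+2}−ȳ) = -14.2222
Denominator Σ(y_t−ȳ)² = 199.3333
r_2 = -14.2222 / 199.3333 = -0.071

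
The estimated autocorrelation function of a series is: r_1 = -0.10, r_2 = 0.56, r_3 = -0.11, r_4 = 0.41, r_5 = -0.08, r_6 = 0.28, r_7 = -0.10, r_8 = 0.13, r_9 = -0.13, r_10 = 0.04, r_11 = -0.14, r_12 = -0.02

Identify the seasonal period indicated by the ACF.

2

The largest autocorrelation is r_2 = 0.56, with weaker echoes at lags 4 (0.41) and 6 (0.28); the remaining lags stay at or below 0.13.
The dominant spike at lag 2 indicates a seasonal period of 2.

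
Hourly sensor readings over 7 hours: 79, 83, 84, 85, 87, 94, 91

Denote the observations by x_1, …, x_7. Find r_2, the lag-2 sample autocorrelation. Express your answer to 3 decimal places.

Mean x̄ = (79 + 83 + 84 + 85 + 87 + 94 + 91)/7 = 86.1429
Deviations from mean: -7.1429, -3.1429, -2.1429, -1.1429, 0.8571, 7.8571, 4.8571
Numerator Σ_{t=1}^{5}(x_t−x̄)(x_{t+2}−x̄) = 12.2449
Denominator Σ(x_t−x̄)² = 152.8571
r_2 = 12.2449 / 152.8571 = 0.080

0.080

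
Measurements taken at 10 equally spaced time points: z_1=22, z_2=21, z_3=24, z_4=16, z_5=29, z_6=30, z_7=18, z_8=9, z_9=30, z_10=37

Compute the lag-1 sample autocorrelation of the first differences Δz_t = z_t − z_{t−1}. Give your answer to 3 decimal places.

-0.088

First differences Δz: -1, 3, -8, 13, 1, -12, -9, 21, 7
Mean of differences = 1.6667
Numerator Σ(Δz_t−Δz̄)(Δz_{t+1}−Δz̄) = -81.7778
Denominator Σ(Δz_t−Δz̄)² = 934.0000
r_1(Δz) = -81.7778 / 934.0000 = -0.088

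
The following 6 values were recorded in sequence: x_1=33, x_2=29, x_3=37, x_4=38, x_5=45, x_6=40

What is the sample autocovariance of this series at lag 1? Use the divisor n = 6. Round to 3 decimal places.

10.667

Mean x̄ = (33 + 29 + 37 + 38 + 45 + 40)/6 = 37.0000
Deviations: -4.0000, -8.0000, 0.0000, 1.0000, 8.0000, 3.0000
Σ_{t=1}^{5}(x_t−x̄)(x_{t+1}−x̄) = 64.0000
γ_1 = 64.0000 / 6 = 10.667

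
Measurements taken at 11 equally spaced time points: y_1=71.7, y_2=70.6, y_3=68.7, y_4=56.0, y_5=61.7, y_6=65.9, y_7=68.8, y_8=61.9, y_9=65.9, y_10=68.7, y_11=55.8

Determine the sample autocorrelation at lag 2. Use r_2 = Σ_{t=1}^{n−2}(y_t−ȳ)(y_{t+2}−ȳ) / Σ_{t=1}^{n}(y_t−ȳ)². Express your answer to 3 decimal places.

-0.252

Mean ȳ = (71.7 + 70.6 + 68.7 + 56.0 + 61.7 + 65.9 + 68.8 + 61.9 + 65.9 + 68.7 + 55.8)/11 = 65.0636
Numerator Σ_{t=1}^{9}(y_t−ȳ)(y_{t+2}−ȳ) = -77.1999
Denominator Σ(y_t−ȳ)² = 305.7855
r_2 = -77.1999 / 305.7855 = -0.252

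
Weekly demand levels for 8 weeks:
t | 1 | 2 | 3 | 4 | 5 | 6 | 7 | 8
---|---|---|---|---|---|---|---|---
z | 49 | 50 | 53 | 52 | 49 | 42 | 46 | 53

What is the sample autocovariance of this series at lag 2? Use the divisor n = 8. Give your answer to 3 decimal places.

Mean z̄ = (49 + 50 + 53 + 52 + 49 + 42 + 46 + 53)/8 = 49.2500
Deviations: -0.2500, 0.7500, 3.7500, 2.7500, -0.2500, -7.2500, -3.2500, 3.7500
Σ_{t=1}^{6}(z_t−z̄)(z_{t+2}−z̄) = -46.1250
γ_2 = -46.1250 / 8 = -5.766

-5.766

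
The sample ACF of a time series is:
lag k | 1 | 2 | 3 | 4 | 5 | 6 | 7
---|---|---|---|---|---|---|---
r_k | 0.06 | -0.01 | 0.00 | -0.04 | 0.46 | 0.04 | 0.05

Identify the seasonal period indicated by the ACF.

5

The largest autocorrelation is r_5 = 0.46; the remaining lags stay at or below 0.06.
The dominant spike at lag 5 indicates a seasonal period of 5.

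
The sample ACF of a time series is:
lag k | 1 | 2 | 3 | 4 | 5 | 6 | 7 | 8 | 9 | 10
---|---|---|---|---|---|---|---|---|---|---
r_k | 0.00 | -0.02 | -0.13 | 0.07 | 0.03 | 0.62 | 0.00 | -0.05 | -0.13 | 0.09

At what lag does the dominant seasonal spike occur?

6

The largest autocorrelation is r_6 = 0.62; the remaining lags stay at or below 0.09.
The dominant spike at lag 6 indicates a seasonal period of 6.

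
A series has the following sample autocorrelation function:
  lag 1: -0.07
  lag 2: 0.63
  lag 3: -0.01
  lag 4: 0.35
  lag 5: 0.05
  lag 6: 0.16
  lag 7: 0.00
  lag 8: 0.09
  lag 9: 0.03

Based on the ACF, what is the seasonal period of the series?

2

The largest autocorrelation is r_2 = 0.63, with weaker echoes at lags 4 (0.35) and 6 (0.16); the remaining lags stay at or below 0.09.
The dominant spike at lag 2 indicates a seasonal period of 2.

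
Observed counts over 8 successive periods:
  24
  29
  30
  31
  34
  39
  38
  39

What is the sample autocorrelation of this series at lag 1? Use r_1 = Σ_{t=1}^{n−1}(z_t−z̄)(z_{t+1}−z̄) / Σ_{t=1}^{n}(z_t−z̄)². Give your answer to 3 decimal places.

Mean z̄ = (24 + 29 + 30 + 31 + 34 + 39 + 38 + 39)/8 = 33.0000
Deviations from mean: -9.0000, -4.0000, -3.0000, -2.0000, 1.0000, 6.0000, 5.0000, 6.0000
Σ(z_t−z̄)(z_{t+1}−z̄) = (36.0000) + (12.0000) + (6.0000) + (-2.0000) + (6.0000) + (30.0000) + (30.0000) = 118.0000
Denominator Σ(z_t−z̄)² = 208.0000
r_1 = 118.0000 / 208.0000 = 0.567

0.567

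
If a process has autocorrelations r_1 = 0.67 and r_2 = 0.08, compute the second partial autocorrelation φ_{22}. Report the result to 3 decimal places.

φ_{22} = (r_2 − r_1²) / (1 − r_1²)
r_1² = (0.67)² = 0.4489
Numerator = 0.08 − 0.4489 = -0.3689; denominator = 1 − 0.4489 = 0.5511
φ_{22} = -0.3689 / 0.5511 = -0.669

-0.669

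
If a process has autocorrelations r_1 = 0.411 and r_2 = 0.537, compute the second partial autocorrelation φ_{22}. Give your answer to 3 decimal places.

φ_{22} = (r_2 − r_1²) / (1 − r_1²)
r_1² = (0.411)² = 0.168921
Numerator = 0.537 − 0.1689 = 0.3681; denominator = 1 − 0.1689 = 0.8311
φ_{22} = 0.3681 / 0.8311 = 0.443

0.443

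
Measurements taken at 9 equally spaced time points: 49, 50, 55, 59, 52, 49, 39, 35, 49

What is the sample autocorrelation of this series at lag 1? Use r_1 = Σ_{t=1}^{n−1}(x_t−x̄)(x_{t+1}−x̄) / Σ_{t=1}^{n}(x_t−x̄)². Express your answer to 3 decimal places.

Mean x̄ = (49 + 50 + 55 + 59 + 52 + 49 + 39 + 35 + 49)/9 = 48.5556
Numerator Σ_{t=1}^{8}(x_t−x̄)(x_{t+1}−x̄) = 234.0247
Denominator Σ(x_t−x̄)² = 440.2222
r_1 = 234.0247 / 440.2222 = 0.532

0.532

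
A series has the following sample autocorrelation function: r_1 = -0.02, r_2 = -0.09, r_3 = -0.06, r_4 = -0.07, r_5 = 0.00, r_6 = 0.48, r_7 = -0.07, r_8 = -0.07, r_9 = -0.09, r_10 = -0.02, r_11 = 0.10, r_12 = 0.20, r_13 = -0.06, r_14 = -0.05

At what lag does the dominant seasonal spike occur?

6

The largest autocorrelation is r_6 = 0.48, with a weaker echo at lag 12 (0.20); the remaining lags stay at or below 0.10.
The dominant spike at lag 6 indicates a seasonal period of 6.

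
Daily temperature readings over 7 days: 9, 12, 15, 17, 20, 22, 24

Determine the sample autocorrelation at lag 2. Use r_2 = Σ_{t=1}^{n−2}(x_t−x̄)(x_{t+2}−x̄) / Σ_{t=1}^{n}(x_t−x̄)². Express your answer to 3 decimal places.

Mean x̄ = (9 + 12 + 15 + 17 + 20 + 22 + 24)/7 = 17.0000
Deviations from mean: -8.0000, -5.0000, -2.0000, 0.0000, 3.0000, 5.0000, 7.0000
Numerator Σ_{t=1}^{5}(x_t−x̄)(x_{t+2}−x̄) = 31.0000
Denominator Σ(x_t−x̄)² = 176.0000
r_2 = 31.0000 / 176.0000 = 0.176

0.176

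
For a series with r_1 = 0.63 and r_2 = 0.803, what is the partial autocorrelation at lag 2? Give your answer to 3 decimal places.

0.673

φ_{22} = (r_2 − r_1²) / (1 − r_1²)
r_1² = (0.63)² = 0.3969
Numerator = 0.803 − 0.3969 = 0.4061; denominator = 1 − 0.3969 = 0.6031
φ_{22} = 0.4061 / 0.6031 = 0.673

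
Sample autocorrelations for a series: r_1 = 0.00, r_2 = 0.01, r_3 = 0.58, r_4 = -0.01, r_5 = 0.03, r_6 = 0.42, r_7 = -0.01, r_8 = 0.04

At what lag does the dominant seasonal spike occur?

The largest autocorrelation is r_3 = 0.58, with a weaker echo at lag 6 (0.42); the remaining lags stay at or below 0.04.
The dominant spike at lag 3 indicates a seasonal period of 3.

3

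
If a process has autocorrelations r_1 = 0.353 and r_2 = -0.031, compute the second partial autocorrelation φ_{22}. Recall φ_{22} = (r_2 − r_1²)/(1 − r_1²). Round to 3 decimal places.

-0.178

φ_{22} = (r_2 − r_1²) / (1 − r_1²)
r_1² = (0.353)² = 0.124609
Numerator = -0.031 − 0.1246 = -0.1556; denominator = 1 − 0.1246 = 0.8754
φ_{22} = -0.1556 / 0.8754 = -0.178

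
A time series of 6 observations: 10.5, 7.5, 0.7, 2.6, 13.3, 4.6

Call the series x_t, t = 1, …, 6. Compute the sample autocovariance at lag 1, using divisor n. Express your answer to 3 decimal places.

Mean x̄ = (10.5 + 7.5 + 0.7 + 2.6 + 13.3 + 4.6)/6 = 6.5333
Σ_{t=1}^{5}(x_t−x̄)(x_{t+1}−x̄) = -18.5578
γ_1 = -18.5578 / 6 = -3.093

-3.093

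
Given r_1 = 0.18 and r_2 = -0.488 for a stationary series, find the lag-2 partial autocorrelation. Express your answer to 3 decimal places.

-0.538

φ_{22} = (r_2 − r_1²) / (1 − r_1²)
r_1² = (0.18)² = 0.0324
Numerator = -0.488 − 0.0324 = -0.5204; denominator = 1 − 0.0324 = 0.9676
φ_{22} = -0.5204 / 0.9676 = -0.538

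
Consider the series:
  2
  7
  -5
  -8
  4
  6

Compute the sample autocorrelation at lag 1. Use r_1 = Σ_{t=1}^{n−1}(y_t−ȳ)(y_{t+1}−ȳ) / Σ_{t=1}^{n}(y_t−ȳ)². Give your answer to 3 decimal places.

Mean ȳ = (2 + 7 − 5 − 8 + 4 + 6)/6 = 1.0000
Deviations from mean: 1.0000, 6.0000, -6.0000, -9.0000, 3.0000, 5.0000
Σ(y_t−ȳ)(y_{t+1}−ȳ) = (6.0000) + (-36.0000) + (54.0000) + (-27.0000) + (15.0000) = 12.0000
Denominator Σ(y_t−ȳ)² = 188.0000
r_1 = 12.0000 / 188.0000 = 0.064

0.064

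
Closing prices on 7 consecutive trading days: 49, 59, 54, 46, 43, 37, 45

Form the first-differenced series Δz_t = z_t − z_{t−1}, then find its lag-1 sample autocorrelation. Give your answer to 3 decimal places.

-0.105

First differences Δz: 10, -5, -8, -3, -6, 8
Mean of differences = -0.6667
Numerator Σ(Δz_t−Δz̄)(Δz_{t+1}−Δz̄) = -31.1111
Denominator Σ(Δz_t−Δz̄)² = 295.3333
r_1(Δz) = -31.1111 / 295.3333 = -0.105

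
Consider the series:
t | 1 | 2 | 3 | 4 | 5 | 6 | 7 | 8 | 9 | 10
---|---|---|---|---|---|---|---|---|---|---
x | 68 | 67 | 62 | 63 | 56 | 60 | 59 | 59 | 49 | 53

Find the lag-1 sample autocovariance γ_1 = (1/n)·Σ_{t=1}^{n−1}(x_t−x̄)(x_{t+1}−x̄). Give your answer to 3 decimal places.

15.084

Mean x̄ = (68 + 67 + 62 + 63 + 56 + 60 + 59 + 59 + 49 + 53)/10 = 59.6000
Σ_{t=1}^{9}(x_t−x̄)(x_{t+1}−x̄) = 150.8400
γ_1 = 150.8400 / 10 = 15.084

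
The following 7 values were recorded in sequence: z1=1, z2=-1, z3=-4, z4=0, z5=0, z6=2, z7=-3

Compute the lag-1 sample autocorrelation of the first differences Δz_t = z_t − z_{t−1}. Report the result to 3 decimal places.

First differences Δz: -2, -3, 4, 0, 2, -5
Mean of differences = -0.6667
Numerator Σ(Δz_t−Δz̄)(Δz_{t+1}−Δz̄) = -14.4444
Denominator Σ(Δz_t−Δz̄)² = 55.3333
r_1(Δz) = -14.4444 / 55.3333 = -0.261

-0.261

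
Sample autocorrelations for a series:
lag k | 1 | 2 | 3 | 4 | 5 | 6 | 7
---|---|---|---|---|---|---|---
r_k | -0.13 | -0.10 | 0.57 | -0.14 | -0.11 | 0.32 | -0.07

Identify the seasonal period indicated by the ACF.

3

The largest autocorrelation is r_3 = 0.57, with a weaker echo at lag 6 (0.32); the remaining lags stay at or below -0.07.
The dominant spike at lag 3 indicates a seasonal period of 3.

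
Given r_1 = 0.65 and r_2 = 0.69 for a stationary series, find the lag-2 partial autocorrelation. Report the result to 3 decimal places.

0.463

φ_{22} = (r_2 − r_1²) / (1 − r_1²)
r_1² = (0.65)² = 0.4225
Numerator = 0.69 − 0.4225 = 0.2675; denominator = 1 − 0.4225 = 0.5775
φ_{22} = 0.2675 / 0.5775 = 0.463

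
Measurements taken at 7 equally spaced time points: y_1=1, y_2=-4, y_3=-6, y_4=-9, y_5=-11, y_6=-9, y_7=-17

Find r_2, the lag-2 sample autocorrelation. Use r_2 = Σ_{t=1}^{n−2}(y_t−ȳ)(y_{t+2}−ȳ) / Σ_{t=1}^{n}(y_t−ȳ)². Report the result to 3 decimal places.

Mean ȳ = (1 − 4 − 6 − 9 − 11 − 9 − 17)/7 = -7.8571
Deviations from mean: 8.8571, 3.8571, 1.8571, -1.1429, -3.1429, -1.1429, -9.1429
Σ(y_t−ȳ)(y_{t+2}−ȳ) = (16.4490) + (-4.4082) + (-5.8367) + (1.3061) + (28.7347) = 36.2449
Denominator Σ(y_t−ȳ)² = 192.8571
r_2 = 36.2449 / 192.8571 = 0.188

0.188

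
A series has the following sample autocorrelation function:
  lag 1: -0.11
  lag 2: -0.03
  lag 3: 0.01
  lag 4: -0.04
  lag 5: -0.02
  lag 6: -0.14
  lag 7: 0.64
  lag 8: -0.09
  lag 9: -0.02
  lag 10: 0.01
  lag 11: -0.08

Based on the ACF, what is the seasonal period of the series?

The largest autocorrelation is r_7 = 0.64; the remaining lags stay at or below 0.01.
The dominant spike at lag 7 indicates a seasonal period of 7.

7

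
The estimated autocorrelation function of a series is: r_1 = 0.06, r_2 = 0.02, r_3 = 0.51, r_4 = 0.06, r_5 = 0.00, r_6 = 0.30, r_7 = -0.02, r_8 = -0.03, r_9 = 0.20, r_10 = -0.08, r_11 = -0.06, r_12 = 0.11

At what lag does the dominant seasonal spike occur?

The largest autocorrelation is r_3 = 0.51, with weaker echoes at lags 6 (0.30) and 9 (0.20); the remaining lags stay at or below 0.11.
The dominant spike at lag 3 indicates a seasonal period of 3.

3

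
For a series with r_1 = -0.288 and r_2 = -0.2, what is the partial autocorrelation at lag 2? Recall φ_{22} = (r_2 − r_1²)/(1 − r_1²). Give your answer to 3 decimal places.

φ_{22} = (r_2 − r_1²) / (1 − r_1²)
r_1² = (-0.288)² = 0.082944
Numerator = -0.2 − 0.0829 = -0.2829; denominator = 1 − 0.0829 = 0.9171
φ_{22} = -0.2829 / 0.9171 = -0.309

-0.309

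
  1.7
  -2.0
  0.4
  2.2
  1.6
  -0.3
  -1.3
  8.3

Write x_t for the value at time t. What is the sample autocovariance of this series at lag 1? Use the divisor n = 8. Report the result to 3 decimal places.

Mean x̄ = (1.7 − 2.0 + 0.4 + 2.2 + 1.6 − 0.3 − 1.3 + 8.3)/8 = 1.3250
Σ_{t=1}^{7}(x_t−x̄)(x_{t+1}−x̄) = -13.2306
γ_1 = -13.2306 / 8 = -1.654

-1.654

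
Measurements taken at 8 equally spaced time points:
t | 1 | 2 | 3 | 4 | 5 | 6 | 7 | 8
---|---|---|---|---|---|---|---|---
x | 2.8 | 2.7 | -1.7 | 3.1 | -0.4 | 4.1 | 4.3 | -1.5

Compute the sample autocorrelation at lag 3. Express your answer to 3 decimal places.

0.038

Mean x̄ = (2.8 + 2.7 − 1.7 + 3.1 − 0.4 + 4.1 + 4.3 − 1.5)/8 = 1.6750
Deviations from mean: 1.1250, 1.0250, -3.3750, 1.4250, -2.0750, 2.4250, 2.6250, -3.1750
Numerator Σ_{t=1}^{5}(x_t−x̄)(x_{t+3}−x̄) = 1.6206
Denominator Σ(x_t−x̄)² = 42.8950
r_3 = 1.6206 / 42.8950 = 0.038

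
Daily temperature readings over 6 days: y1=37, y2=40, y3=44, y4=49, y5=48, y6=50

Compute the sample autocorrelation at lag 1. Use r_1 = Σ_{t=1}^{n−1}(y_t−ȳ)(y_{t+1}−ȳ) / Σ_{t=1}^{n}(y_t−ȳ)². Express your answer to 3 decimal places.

0.490

Mean ȳ = (37 + 40 + 44 + 49 + 48 + 50)/6 = 44.6667
Deviations from mean: -7.6667, -4.6667, -0.6667, 4.3333, 3.3333, 5.3333
Numerator Σ_{t=1}^{5}(y_t−ȳ)(y_{t+1}−ȳ) = 68.2222
Denominator Σ(y_t−ȳ)² = 139.3333
r_1 = 68.2222 / 139.3333 = 0.490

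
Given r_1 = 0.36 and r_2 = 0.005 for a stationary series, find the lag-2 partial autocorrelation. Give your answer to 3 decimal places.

φ_{22} = (r_2 − r_1²) / (1 − r_1²)
r_1² = (0.36)² = 0.1296
Numerator = 0.005 − 0.1296 = -0.1246; denominator = 1 − 0.1296 = 0.8704
φ_{22} = -0.1246 / 0.8704 = -0.143

-0.143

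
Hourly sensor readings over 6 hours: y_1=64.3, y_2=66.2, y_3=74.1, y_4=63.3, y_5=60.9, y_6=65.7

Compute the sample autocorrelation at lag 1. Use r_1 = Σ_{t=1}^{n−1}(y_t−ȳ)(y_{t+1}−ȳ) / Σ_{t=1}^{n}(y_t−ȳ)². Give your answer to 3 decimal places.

Mean ȳ = (64.3 + 66.2 + 74.1 + 63.3 + 60.9 + 65.7)/6 = 65.7500
Deviations from mean: -1.4500, 0.4500, 8.3500, -2.4500, -4.8500, -0.0500
Σ(y_t−ȳ)(y_{t+1}−ȳ) = (-0.6525) + (3.7575) + (-20.4575) + (11.8825) + (0.2425) = -5.2275
Denominator Σ(y_t−ȳ)² = 101.5550
r_1 = -5.2275 / 101.5550 = -0.051

-0.051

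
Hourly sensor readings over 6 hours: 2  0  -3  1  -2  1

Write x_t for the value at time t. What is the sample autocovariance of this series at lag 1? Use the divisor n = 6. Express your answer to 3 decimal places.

Mean x̄ = (2 + 0 − 3 + 1 − 2 + 1)/6 = -0.1667
Σ_{t=1}^{5}(x_t−x̄)(x_{t+1}−x̄) = -7.6944
γ_1 = -7.6944 / 6 = -1.282

-1.282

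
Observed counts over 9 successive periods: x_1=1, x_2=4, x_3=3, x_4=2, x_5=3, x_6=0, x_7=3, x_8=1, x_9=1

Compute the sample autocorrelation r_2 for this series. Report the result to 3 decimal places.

Mean x̄ = (1 + 4 + 3 + 2 + 3 + 0 + 3 + 1 + 1)/9 = 2.0000
Numerator Σ_{t=1}^{7}(x_t−x̄)(x_{t+2}−x̄) = 2.0000
Denominator Σ(x_t−x̄)² = 14.0000
r_2 = 2.0000 / 14.0000 = 0.143

0.143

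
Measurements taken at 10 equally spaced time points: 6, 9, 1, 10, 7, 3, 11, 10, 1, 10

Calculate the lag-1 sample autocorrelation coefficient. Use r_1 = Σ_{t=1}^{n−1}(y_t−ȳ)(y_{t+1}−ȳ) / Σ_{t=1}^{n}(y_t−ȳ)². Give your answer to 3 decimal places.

-0.537

Mean ȳ = (6 + 9 + 1 + 10 + 7 + 3 + 11 + 10 + 1 + 10)/10 = 6.8000
Numerator Σ_{t=1}^{9}(y_t−ȳ)(y_{t+1}−ȳ) = -72.8400
Denominator Σ(y_t−ȳ)² = 135.6000
r_1 = -72.8400 / 135.6000 = -0.537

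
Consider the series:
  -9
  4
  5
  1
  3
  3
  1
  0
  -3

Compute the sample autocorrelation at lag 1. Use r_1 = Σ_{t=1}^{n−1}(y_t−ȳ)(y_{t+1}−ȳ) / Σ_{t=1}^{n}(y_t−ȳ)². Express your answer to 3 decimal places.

Mean ȳ = (-9 + 4 + 5 + 1 + 3 + 3 + 1 + 0 − 3)/9 = 0.5556
Numerator Σ_{t=1}^{8}(y_t−ȳ)(y_{t+1}−ȳ) = -5.7531
Denominator Σ(y_t−ȳ)² = 148.2222
r_1 = -5.7531 / 148.2222 = -0.039

-0.039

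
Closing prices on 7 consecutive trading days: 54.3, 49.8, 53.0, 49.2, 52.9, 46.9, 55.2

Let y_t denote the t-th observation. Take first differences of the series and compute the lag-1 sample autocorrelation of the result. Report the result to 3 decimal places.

First differences Δy: -4.5, 3.2, -3.8, 3.7, -6.0, 8.3
Mean of differences = 0.1500
Numerator Σ(Δy_t−Δȳ)(Δy_{t+1}−Δȳ) = -112.2075
Denominator Σ(Δy_t−Δȳ)² = 163.3750
r_1(Δy) = -112.2075 / 163.3750 = -0.687

-0.687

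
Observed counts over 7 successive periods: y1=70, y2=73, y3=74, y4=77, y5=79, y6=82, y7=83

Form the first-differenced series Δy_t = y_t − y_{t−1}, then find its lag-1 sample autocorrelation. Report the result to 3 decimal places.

-0.661

First differences Δy: 3, 1, 3, 2, 3, 1
Mean of differences = 2.1667
Numerator Σ(Δy_t−Δȳ)(Δy_{t+1}−Δȳ) = -3.1944
Denominator Σ(Δy_t−Δȳ)² = 4.8333
r_1(Δy) = -3.1944 / 4.8333 = -0.661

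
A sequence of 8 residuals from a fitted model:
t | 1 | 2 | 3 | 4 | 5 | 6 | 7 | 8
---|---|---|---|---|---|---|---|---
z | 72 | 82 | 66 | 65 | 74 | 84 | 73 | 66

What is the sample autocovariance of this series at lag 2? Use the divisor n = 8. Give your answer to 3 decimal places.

Mean z̄ = (72 + 82 + 66 + 65 + 74 + 84 + 73 + 66)/8 = 72.7500
Σ_{t=1}^{6}(z_t−z̄)(z_{t+2}−z̄) = -237.8750
γ_2 = -237.8750 / 8 = -29.734

-29.734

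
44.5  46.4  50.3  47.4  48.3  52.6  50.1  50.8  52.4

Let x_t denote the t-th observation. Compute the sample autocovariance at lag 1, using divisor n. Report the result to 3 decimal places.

1.809

Mean x̄ = (44.5 + 46.4 + 50.3 + 47.4 + 48.3 + 52.6 + 50.1 + 50.8 + 52.4)/9 = 49.2000
Σ_{t=1}^{8}(x_t−x̄)(x_{t+1}−x̄) = 16.2800
γ_1 = 16.2800 / 9 = 1.809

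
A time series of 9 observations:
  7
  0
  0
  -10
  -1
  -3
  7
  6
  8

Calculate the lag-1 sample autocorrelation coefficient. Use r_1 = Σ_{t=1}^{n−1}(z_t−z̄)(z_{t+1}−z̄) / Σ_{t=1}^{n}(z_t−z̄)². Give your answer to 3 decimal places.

0.283

Mean z̄ = (7 + 0 + 0 − 10 − 1 − 3 + 7 + 6 + 8)/9 = 1.5556
Numerator Σ_{t=1}^{8}(z_t−z̄)(z_{t+1}−z̄) = 81.1358
Denominator Σ(z_t−z̄)² = 286.2222
r_1 = 81.1358 / 286.2222 = 0.283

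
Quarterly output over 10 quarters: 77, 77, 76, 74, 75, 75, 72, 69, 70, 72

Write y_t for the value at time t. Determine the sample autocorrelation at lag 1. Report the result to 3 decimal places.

Mean ȳ = (77 + 77 + 76 + 74 + 75 + 75 + 72 + 69 + 70 + 72)/10 = 73.7000
Numerator Σ_{t=1}^{9}(y_t−ȳ)(y_{t+1}−ȳ) = 50.7100
Denominator Σ(y_t−ȳ)² = 72.1000
r_1 = 50.7100 / 72.1000 = 0.703

0.703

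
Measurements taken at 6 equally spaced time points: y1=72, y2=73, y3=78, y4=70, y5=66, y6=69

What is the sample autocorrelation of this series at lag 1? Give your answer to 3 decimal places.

0.275

Mean ȳ = (72 + 73 + 78 + 70 + 66 + 69)/6 = 71.3333
Σ(y_t−ȳ)(y_{t+1}−ȳ) = (1.1111) + (11.1111) + (-8.8889) + (7.1111) + (12.4444) = 22.8889
Denominator Σ(y_t−ȳ)² = 83.3333
r_1 = 22.8889 / 83.3333 = 0.275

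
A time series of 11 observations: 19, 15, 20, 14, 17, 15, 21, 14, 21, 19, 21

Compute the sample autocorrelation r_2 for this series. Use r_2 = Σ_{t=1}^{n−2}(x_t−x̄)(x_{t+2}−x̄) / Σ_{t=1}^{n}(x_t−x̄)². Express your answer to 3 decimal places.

0.552

Mean x̄ = (19 + 15 + 20 + 14 + 17 + 15 + 21 + 14 + 21 + 19 + 21)/11 = 17.8182
Numerator Σ_{t=1}^{9}(x_t−x̄)(x_{t+2}−x̄) = 46.2066
Denominator Σ(x_t−x̄)² = 83.6364
r_2 = 46.2066 / 83.6364 = 0.552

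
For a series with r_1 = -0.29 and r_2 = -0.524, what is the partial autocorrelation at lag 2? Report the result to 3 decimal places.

-0.664

φ_{22} = (r_2 − r_1²) / (1 − r_1²)
r_1² = (-0.29)² = 0.0841
Numerator = -0.524 − 0.0841 = -0.6081; denominator = 1 − 0.0841 = 0.9159
φ_{22} = -0.6081 / 0.9159 = -0.664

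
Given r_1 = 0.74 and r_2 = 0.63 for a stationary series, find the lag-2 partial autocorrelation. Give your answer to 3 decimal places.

0.182

φ_{22} = (r_2 − r_1²) / (1 − r_1²)
r_1² = (0.74)² = 0.5476
Numerator = 0.63 − 0.5476 = 0.0824; denominator = 1 − 0.5476 = 0.4524
φ_{22} = 0.0824 / 0.4524 = 0.182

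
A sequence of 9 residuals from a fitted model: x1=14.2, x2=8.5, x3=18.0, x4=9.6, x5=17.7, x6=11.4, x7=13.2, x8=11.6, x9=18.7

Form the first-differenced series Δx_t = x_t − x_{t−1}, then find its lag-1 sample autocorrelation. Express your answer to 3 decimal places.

First differences Δx: -5.7, 9.5, -8.4, 8.1, -6.3, 1.8, -1.6, 7.1
Mean of differences = 0.5625
Numerator Σ(Δx_t−Δx̄)(Δx_{t+1}−Δx̄) = -280.6602
Denominator Σ(Δx_t−Δx̄)² = 352.2788
r_1(Δx) = -280.6602 / 352.2788 = -0.797

-0.797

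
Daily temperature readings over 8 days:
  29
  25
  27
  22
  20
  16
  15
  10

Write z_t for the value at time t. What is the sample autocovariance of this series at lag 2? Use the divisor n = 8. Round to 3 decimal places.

12.750

Mean z̄ = (29 + 25 + 27 + 22 + 20 + 16 + 15 + 10)/8 = 20.5000
Σ_{t=1}^{6}(z_t−z̄)(z_{t+2}−z̄) = 102.0000
γ_2 = 102.0000 / 8 = 12.750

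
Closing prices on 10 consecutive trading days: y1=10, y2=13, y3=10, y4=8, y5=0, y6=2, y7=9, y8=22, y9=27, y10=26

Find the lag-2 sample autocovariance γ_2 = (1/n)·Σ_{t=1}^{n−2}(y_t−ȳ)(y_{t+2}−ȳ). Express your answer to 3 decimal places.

Mean ȳ = (10 + 13 + 10 + 8 + 0 + 2 + 9 + 22 + 27 + 26)/10 = 12.7000
Σ_{t=1}^{8}(y_t−ȳ)(y_{t+2}−ȳ) = 108.7200
γ_2 = 108.7200 / 10 = 10.872

10.872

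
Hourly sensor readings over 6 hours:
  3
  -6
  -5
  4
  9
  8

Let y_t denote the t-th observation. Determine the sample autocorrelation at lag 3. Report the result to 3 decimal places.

-0.474

Mean ȳ = (3 − 6 − 5 + 4 + 9 + 8)/6 = 2.1667
Deviations from mean: 0.8333, -8.1667, -7.1667, 1.8333, 6.8333, 5.8333
Σ(y_t−ȳ)(y_{t+3}−ȳ) = (1.5278) + (-55.8056) + (-41.8056) = -96.0833
Denominator Σ(y_t−ȳ)² = 202.8333
r_3 = -96.0833 / 202.8333 = -0.474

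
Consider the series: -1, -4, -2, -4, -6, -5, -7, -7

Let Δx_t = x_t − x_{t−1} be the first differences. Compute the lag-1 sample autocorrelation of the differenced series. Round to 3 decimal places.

-0.638

First differences Δx: -3, 2, -2, -2, 1, -2, 0
Mean of differences = -0.8571
Numerator Σ(Δx_t−Δx̄)(Δx_{t+1}−Δx̄) = -13.3061
Denominator Σ(Δx_t−Δx̄)² = 20.8571
r_1(Δx) = -13.3061 / 20.8571 = -0.638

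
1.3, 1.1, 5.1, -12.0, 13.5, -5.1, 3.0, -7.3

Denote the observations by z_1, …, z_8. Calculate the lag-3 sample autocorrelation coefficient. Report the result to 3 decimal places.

-0.364

Mean z̄ = (1.3 + 1.1 + 5.1 − 12.0 + 13.5 − 5.1 + 3.0 − 7.3)/8 = -0.0500
Deviations from mean: 1.3500, 1.1500, 5.1500, -11.9500, 13.5500, -5.0500, 3.0500, -7.2500
Σ(z_t−z̄)(z_{t+3}−z̄) = (-16.1325) + (15.5825) + (-26.0075) + (-36.4475) + (-98.2375) = -161.2425
Denominator Σ(z_t−z̄)² = 443.4400
r_3 = -161.2425 / 443.4400 = -0.364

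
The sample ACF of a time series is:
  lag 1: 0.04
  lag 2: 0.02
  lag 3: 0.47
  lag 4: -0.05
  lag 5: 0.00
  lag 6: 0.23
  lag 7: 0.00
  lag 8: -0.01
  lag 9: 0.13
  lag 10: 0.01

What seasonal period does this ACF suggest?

3

The largest autocorrelation is r_3 = 0.47, with a weaker echo at lag 6 (0.23); the remaining lags stay at or below 0.13.
The dominant spike at lag 3 indicates a seasonal period of 3.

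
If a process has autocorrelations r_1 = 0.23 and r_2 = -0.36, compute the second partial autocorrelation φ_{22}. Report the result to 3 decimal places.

-0.436

φ_{22} = (r_2 − r_1²) / (1 − r_1²)
r_1² = (0.23)² = 0.0529
Numerator = -0.36 − 0.0529 = -0.4129; denominator = 1 − 0.0529 = 0.9471
φ_{22} = -0.4129 / 0.9471 = -0.436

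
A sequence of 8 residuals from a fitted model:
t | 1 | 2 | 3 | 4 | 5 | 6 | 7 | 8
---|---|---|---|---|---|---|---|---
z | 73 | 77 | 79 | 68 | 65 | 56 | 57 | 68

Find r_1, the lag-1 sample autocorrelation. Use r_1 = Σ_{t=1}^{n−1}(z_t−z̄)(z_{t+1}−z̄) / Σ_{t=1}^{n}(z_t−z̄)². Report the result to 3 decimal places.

0.621

Mean z̄ = (73 + 77 + 79 + 68 + 65 + 56 + 57 + 68)/8 = 67.8750
Numerator Σ_{t=1}^{7}(z_t−z̄)(z_{t+1}−z̄) = 311.2344
Denominator Σ(z_t−z̄)² = 500.8750
r_1 = 311.2344 / 500.8750 = 0.621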